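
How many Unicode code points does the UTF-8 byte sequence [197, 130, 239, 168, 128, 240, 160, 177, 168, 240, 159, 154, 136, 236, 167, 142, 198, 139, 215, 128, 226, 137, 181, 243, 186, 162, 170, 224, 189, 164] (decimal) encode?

Byte at offset 0: 0xC5 = 11000101 → 2-byte char (#1). Advance 2.
Byte at offset 2: 0xEF = 11101111 → 3-byte char (#2). Advance 3.
Byte at offset 5: 0xF0 = 11110000 → 4-byte char (#3). Advance 4.
Byte at offset 9: 0xF0 = 11110000 → 4-byte char (#4). Advance 4.
Byte at offset 13: 0xEC = 11101100 → 3-byte char (#5). Advance 3.
Byte at offset 16: 0xC6 = 11000110 → 2-byte char (#6). Advance 2.
Byte at offset 18: 0xD7 = 11010111 → 2-byte char (#7). Advance 2.
Byte at offset 20: 0xE2 = 11100010 → 3-byte char (#8). Advance 3.
Byte at offset 23: 0xF3 = 11110011 → 4-byte char (#9). Advance 4.
Byte at offset 27: 0xE0 = 11100000 → 3-byte char (#10). Advance 3.
Reached end at offset 30 after 10 code points.

10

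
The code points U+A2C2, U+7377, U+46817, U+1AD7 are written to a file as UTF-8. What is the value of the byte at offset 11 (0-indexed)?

0xAB

U+A2C2 → 3-byte form EA 8B 82 at offsets 0–2.
U+7377 → 3-byte form E7 8D B7 at offsets 3–5.
U+46817 → 4-byte form F1 86 A0 97 at offsets 6–9.
U+1AD7 → 3-byte form E1 AB 97 at offsets 10–12.
Offset 11 falls in char 4's range; it's byte 2 of E1 AB 97 = 0xAB.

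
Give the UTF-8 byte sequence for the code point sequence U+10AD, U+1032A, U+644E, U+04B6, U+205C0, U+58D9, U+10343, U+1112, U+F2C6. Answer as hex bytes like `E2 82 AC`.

U+10AD: 3-byte form → E1 82 AD.
U+1032A: 4-byte form → F0 90 8C AA.
U+644E: 3-byte form → E6 91 8E.
U+04B6: 2-byte form → D2 B6.
U+205C0: 4-byte form → F0 A0 97 80.
U+58D9: 3-byte form → E5 A3 99.
U+10343: 4-byte form → F0 90 8D 83.
U+1112: 3-byte form → E1 84 92.
U+F2C6: 3-byte form → EF 8B 86.
Concatenated (29 bytes): E1 82 AD F0 90 8C AA E6 91 8E D2 B6 F0 A0 97 80 E5 A3 99 F0 90 8D 83 E1 84 92 EF 8B 86.

E1 82 AD F0 90 8C AA E6 91 8E D2 B6 F0 A0 97 80 E5 A3 99 F0 90 8D 83 E1 84 92 EF 8B 86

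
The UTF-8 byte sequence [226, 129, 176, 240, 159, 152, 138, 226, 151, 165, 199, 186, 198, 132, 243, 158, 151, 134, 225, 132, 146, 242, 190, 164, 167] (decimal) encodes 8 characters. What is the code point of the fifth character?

U+0184

Offset 0: leading byte 0xE2 = 11100010 → 3-byte char #1 = E2 81 B0.
Offset 3: leading byte 0xF0 = 11110000 → 4-byte char #2 = F0 9F 98 8A.
Offset 7: leading byte 0xE2 = 11100010 → 3-byte char #3 = E2 97 A5.
Offset 10: leading byte 0xC7 = 11000111 → 2-byte char #4 = C7 BA.
Offset 12: leading byte 0xC6 = 11000110 → 2-byte char #5 = C6 84.
Leading byte 0xC6 = 11000110 matches 110xxxxx → 2-byte sequence.
Byte 1: 0xC6 = 11000110, payload 00110 (5 bits).
Byte 2: 0x84 = 10000100 (10xxxxxx ✓), payload 000100.
Concatenate: 00110000100 = 0x184 (11 bits → U+0184).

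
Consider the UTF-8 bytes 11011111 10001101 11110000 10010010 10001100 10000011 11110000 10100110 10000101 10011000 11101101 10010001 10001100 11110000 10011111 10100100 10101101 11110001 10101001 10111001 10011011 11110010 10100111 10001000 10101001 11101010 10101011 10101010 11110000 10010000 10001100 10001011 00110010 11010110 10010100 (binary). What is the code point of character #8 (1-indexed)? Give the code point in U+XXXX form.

U+AAEA

Offset 0: leading byte 0xDF = 11011111 → 2-byte char #1 = DF 8D.
Offset 2: leading byte 0xF0 = 11110000 → 4-byte char #2 = F0 92 8C 83.
Offset 6: leading byte 0xF0 = 11110000 → 4-byte char #3 = F0 A6 85 98.
Offset 10: leading byte 0xED = 11101101 → 3-byte char #4 = ED 91 8C.
Offset 13: leading byte 0xF0 = 11110000 → 4-byte char #5 = F0 9F A4 AD.
Offset 17: leading byte 0xF1 = 11110001 → 4-byte char #6 = F1 A9 B9 9B.
Offset 21: leading byte 0xF2 = 11110010 → 4-byte char #7 = F2 A7 88 A9.
Offset 25: leading byte 0xEA = 11101010 → 3-byte char #8 = EA AB AA.
Leading byte 0xEA = 11101010 matches 1110xxxx → 3-byte sequence.
Byte 1: 0xEA = 11101010, payload 1010 (4 bits).
Byte 2: 0xAB = 10101011 (10xxxxxx ✓), payload 101011.
Byte 3: 0xAA = 10101010 (10xxxxxx ✓), payload 101010.
Concatenate: 1010101011101010 = 0xAAEA (16 bits → U+AAEA).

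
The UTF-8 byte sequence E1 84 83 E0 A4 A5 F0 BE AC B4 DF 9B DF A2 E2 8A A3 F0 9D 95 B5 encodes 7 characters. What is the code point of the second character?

U+0925

Offset 0: leading byte 0xE1 = 11100001 → 3-byte char #1 = E1 84 83.
Offset 3: leading byte 0xE0 = 11100000 → 3-byte char #2 = E0 A4 A5.
Leading byte 0xE0 = 11100000 matches 1110xxxx → 3-byte sequence.
Byte 1: 0xE0 = 11100000, payload 0000 (4 bits).
Byte 2: 0xA4 = 10100100 (10xxxxxx ✓), payload 100100.
Byte 3: 0xA5 = 10100101 (10xxxxxx ✓), payload 100101.
Concatenate: 0000100100100101 = 0x925 (16 bits → U+0925).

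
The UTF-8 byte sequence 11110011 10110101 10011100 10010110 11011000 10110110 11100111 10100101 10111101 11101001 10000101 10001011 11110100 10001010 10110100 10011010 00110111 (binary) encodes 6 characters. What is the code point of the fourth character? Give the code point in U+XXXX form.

Offset 0: leading byte 0xF3 = 11110011 → 4-byte char #1 = F3 B5 9C 96.
Offset 4: leading byte 0xD8 = 11011000 → 2-byte char #2 = D8 B6.
Offset 6: leading byte 0xE7 = 11100111 → 3-byte char #3 = E7 A5 BD.
Offset 9: leading byte 0xE9 = 11101001 → 3-byte char #4 = E9 85 8B.
Leading byte 0xE9 = 11101001 matches 1110xxxx → 3-byte sequence.
Byte 1: 0xE9 = 11101001, payload 1001 (4 bits).
Byte 2: 0x85 = 10000101 (10xxxxxx ✓), payload 000101.
Byte 3: 0x8B = 10001011 (10xxxxxx ✓), payload 001011.
Concatenate: 1001000101001011 = 0x914B (16 bits → U+914B).

U+914B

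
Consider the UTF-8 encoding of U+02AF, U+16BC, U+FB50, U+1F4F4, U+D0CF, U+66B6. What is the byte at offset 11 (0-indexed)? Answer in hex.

U+02AF → 2-byte form CA AF at offsets 0–1.
U+16BC → 3-byte form E1 9A BC at offsets 2–4.
U+FB50 → 3-byte form EF AD 90 at offsets 5–7.
U+1F4F4 → 4-byte form F0 9F 93 B4 at offsets 8–11.
Offset 11 falls in char 4's range; it's byte 4 of F0 9F 93 B4 = 0xB4.

0xB4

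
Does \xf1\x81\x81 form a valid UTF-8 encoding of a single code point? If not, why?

invalid (sequence truncated)

Leading byte 0xF1 = 11110001 → 4-byte form, but only 3 bytes are present.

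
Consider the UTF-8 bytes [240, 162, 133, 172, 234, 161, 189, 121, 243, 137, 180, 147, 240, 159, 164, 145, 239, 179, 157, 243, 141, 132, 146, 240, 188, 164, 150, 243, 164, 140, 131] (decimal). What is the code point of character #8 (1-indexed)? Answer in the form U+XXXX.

U+3C916

Offset 0: leading byte 0xF0 = 11110000 → 4-byte char #1 = F0 A2 85 AC.
Offset 4: leading byte 0xEA = 11101010 → 3-byte char #2 = EA A1 BD.
Offset 7: leading byte 0x79 = 01111001 → 1-byte char #3 = 79.
Offset 8: leading byte 0xF3 = 11110011 → 4-byte char #4 = F3 89 B4 93.
Offset 12: leading byte 0xF0 = 11110000 → 4-byte char #5 = F0 9F A4 91.
Offset 16: leading byte 0xEF = 11101111 → 3-byte char #6 = EF B3 9D.
Offset 19: leading byte 0xF3 = 11110011 → 4-byte char #7 = F3 8D 84 92.
Offset 23: leading byte 0xF0 = 11110000 → 4-byte char #8 = F0 BC A4 96.
Leading byte 0xF0 = 11110000 matches 11110xxx → 4-byte sequence.
Byte 1: 0xF0 = 11110000, payload 000 (3 bits).
Byte 2: 0xBC = 10111100 (10xxxxxx ✓), payload 111100.
Byte 3: 0xA4 = 10100100 (10xxxxxx ✓), payload 100100.
Byte 4: 0x96 = 10010110 (10xxxxxx ✓), payload 010110.
Concatenate: 000111100100100010110 = 0x3C916 (21 bits → U+3C916).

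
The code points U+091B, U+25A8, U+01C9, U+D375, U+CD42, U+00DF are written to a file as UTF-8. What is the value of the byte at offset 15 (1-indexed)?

0xC3

1-indexed offset 15 is 0-indexed offset 14.
U+091B → 3-byte form E0 A4 9B at offsets 0–2.
U+25A8 → 3-byte form E2 96 A8 at offsets 3–5.
U+01C9 → 2-byte form C7 89 at offsets 6–7.
U+D375 → 3-byte form ED 8D B5 at offsets 8–10.
U+CD42 → 3-byte form EC B5 82 at offsets 11–13.
U+00DF → 2-byte form C3 9F at offsets 14–15.
Offset 14 falls in char 6's range; it's byte 1 of C3 9F = 0xC3.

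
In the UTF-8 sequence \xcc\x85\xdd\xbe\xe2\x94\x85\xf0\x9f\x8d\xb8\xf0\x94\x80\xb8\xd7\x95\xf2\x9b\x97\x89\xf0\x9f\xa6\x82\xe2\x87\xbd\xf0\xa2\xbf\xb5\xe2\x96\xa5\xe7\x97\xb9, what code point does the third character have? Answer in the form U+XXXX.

Offset 0: leading byte 0xCC = 11001100 → 2-byte char #1 = CC 85.
Offset 2: leading byte 0xDD = 11011101 → 2-byte char #2 = DD BE.
Offset 4: leading byte 0xE2 = 11100010 → 3-byte char #3 = E2 94 85.
Leading byte 0xE2 = 11100010 matches 1110xxxx → 3-byte sequence.
Byte 1: 0xE2 = 11100010, payload 0010 (4 bits).
Byte 2: 0x94 = 10010100 (10xxxxxx ✓), payload 010100.
Byte 3: 0x85 = 10000101 (10xxxxxx ✓), payload 000101.
Concatenate: 0010010100000101 = 0x2505 (16 bits → U+2505).

U+2505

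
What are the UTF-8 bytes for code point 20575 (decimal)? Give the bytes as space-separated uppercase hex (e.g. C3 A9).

U+505F = 0x505F = 20575 decimal. In range U+0800–U+FFFF → 3-byte form: 1110xxxx 10xxxxxx 10xxxxxx.
Binary (16 bits): 0101000001011111.
Split 4+6+6: 0101 | 000001 | 011111.
Byte 1: 11100101 = 0xE5.
Byte 2: 10000001 = 0x81.
Byte 3: 10011111 = 0x9F.

E5 81 9F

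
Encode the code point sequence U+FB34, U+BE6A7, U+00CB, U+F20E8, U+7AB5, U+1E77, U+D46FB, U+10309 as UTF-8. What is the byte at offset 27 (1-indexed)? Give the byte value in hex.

0x89

1-indexed offset 27 is 0-indexed offset 26.
U+FB34 → 3-byte form EF AC B4 at offsets 0–2.
U+BE6A7 → 4-byte form F2 BE 9A A7 at offsets 3–6.
U+00CB → 2-byte form C3 8B at offsets 7–8.
U+F20E8 → 4-byte form F3 B2 83 A8 at offsets 9–12.
U+7AB5 → 3-byte form E7 AA B5 at offsets 13–15.
U+1E77 → 3-byte form E1 B9 B7 at offsets 16–18.
U+D46FB → 4-byte form F3 94 9B BB at offsets 19–22.
U+10309 → 4-byte form F0 90 8C 89 at offsets 23–26.
Offset 26 falls in char 8's range; it's byte 4 of F0 90 8C 89 = 0x89.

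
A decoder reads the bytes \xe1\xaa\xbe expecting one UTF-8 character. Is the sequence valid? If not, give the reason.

valid

Leading byte 0xE1 = 11100001 → 3-byte form.
Continuation bytes 0xAA=10101010, 0xBE=10111110 all match 10xxxxxx.
Decoded value 0x1ABE is ≥ 0x800 (shortest form) and not a surrogate.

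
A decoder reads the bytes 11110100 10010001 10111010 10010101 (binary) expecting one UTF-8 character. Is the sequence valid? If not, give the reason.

Leading byte 0xF4 = 11110100 → 4-byte form.
Payload = 0x111E95, which exceeds U+10FFFF, the maximum Unicode code point. (Leading bytes F5–FF, or F4 followed by ≥ 0x90, are invalid.)

invalid (encodes a value above U+10FFFF)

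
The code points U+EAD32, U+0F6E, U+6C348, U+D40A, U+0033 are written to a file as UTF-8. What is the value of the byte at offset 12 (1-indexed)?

1-indexed offset 12 is 0-indexed offset 11.
U+EAD32 → 4-byte form F3 AA B4 B2 at offsets 0–3.
U+0F6E → 3-byte form E0 BD AE at offsets 4–6.
U+6C348 → 4-byte form F1 AC 8D 88 at offsets 7–10.
U+D40A → 3-byte form ED 90 8A at offsets 11–13.
Offset 11 falls in char 4's range; it's byte 1 of ED 90 8A = 0xED.

0xED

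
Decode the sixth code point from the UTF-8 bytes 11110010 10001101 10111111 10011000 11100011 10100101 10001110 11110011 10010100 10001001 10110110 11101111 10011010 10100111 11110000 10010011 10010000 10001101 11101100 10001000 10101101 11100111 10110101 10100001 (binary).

U+C22D

Offset 0: leading byte 0xF2 = 11110010 → 4-byte char #1 = F2 8D BF 98.
Offset 4: leading byte 0xE3 = 11100011 → 3-byte char #2 = E3 A5 8E.
Offset 7: leading byte 0xF3 = 11110011 → 4-byte char #3 = F3 94 89 B6.
Offset 11: leading byte 0xEF = 11101111 → 3-byte char #4 = EF 9A A7.
Offset 14: leading byte 0xF0 = 11110000 → 4-byte char #5 = F0 93 90 8D.
Offset 18: leading byte 0xEC = 11101100 → 3-byte char #6 = EC 88 AD.
Leading byte 0xEC = 11101100 matches 1110xxxx → 3-byte sequence.
Byte 1: 0xEC = 11101100, payload 1100 (4 bits).
Byte 2: 0x88 = 10001000 (10xxxxxx ✓), payload 001000.
Byte 3: 0xAD = 10101101 (10xxxxxx ✓), payload 101101.
Concatenate: 1100001000101101 = 0xC22D (16 bits → U+C22D).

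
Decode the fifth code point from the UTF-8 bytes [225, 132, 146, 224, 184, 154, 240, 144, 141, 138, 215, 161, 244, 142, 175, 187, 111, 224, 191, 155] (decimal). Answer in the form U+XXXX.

Offset 0: leading byte 0xE1 = 11100001 → 3-byte char #1 = E1 84 92.
Offset 3: leading byte 0xE0 = 11100000 → 3-byte char #2 = E0 B8 9A.
Offset 6: leading byte 0xF0 = 11110000 → 4-byte char #3 = F0 90 8D 8A.
Offset 10: leading byte 0xD7 = 11010111 → 2-byte char #4 = D7 A1.
Offset 12: leading byte 0xF4 = 11110100 → 4-byte char #5 = F4 8E AF BB.
Leading byte 0xF4 = 11110100 matches 11110xxx → 4-byte sequence.
Byte 1: 0xF4 = 11110100, payload 100 (3 bits).
Byte 2: 0x8E = 10001110 (10xxxxxx ✓), payload 001110.
Byte 3: 0xAF = 10101111 (10xxxxxx ✓), payload 101111.
Byte 4: 0xBB = 10111011 (10xxxxxx ✓), payload 111011.
Concatenate: 100001110101111111011 = 0x10EBFB (21 bits → U+10EBFB).

U+10EBFB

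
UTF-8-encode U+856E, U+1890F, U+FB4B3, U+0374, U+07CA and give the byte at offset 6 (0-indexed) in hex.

0x8F

U+856E → 3-byte form E8 95 AE at offsets 0–2.
U+1890F → 4-byte form F0 98 A4 8F at offsets 3–6.
Offset 6 falls in char 2's range; it's byte 4 of F0 98 A4 8F = 0x8F.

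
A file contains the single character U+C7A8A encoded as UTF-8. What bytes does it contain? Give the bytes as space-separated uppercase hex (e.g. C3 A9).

U+C7A8A = 0xC7A8A = 817802 decimal. In range U+10000–U+10FFFF → 4-byte form: 11110xxx 10xxxxxx 10xxxxxx 10xxxxxx.
Binary (21 bits): 011000111101010001010.
Split 3+6+6+6: 011 | 000111 | 101010 | 001010.
Byte 1: 11110011 = 0xF3.
Byte 2: 10000111 = 0x87.
Byte 3: 10101010 = 0xAA.
Byte 4: 10001010 = 0x8A.

F3 87 AA 8A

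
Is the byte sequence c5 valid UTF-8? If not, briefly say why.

Leading byte 0xC5 = 11000101 → 2-byte form, but only 1 byte is present.

invalid (sequence truncated)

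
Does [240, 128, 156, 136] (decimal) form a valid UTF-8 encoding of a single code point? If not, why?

Leading byte 0xF0 = 11110000 → 4-byte form.
Continuation bytes all match 10xxxxxx. Payload decodes to 0x708.
But 0x708 < 0x10000, the minimum for a 4-byte sequence — this is an overlong encoding.

invalid (overlong encoding)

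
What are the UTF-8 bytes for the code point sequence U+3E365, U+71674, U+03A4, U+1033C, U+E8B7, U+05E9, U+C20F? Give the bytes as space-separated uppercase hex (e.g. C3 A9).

F0 BE 8D A5 F1 B1 99 B4 CE A4 F0 90 8C BC EE A2 B7 D7 A9 EC 88 8F

U+3E365: 4-byte form → F0 BE 8D A5.
U+71674: 4-byte form → F1 B1 99 B4.
U+03A4: 2-byte form → CE A4.
U+1033C: 4-byte form → F0 90 8C BC.
U+E8B7: 3-byte form → EE A2 B7.
U+05E9: 2-byte form → D7 A9.
U+C20F: 3-byte form → EC 88 8F.
Concatenated (22 bytes): F0 BE 8D A5 F1 B1 99 B4 CE A4 F0 90 8C BC EE A2 B7 D7 A9 EC 88 8F.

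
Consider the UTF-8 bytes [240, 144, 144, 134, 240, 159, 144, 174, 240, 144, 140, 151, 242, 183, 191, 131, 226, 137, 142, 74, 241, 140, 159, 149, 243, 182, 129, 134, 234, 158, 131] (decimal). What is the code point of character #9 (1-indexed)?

U+A783

Offset 0: leading byte 0xF0 = 11110000 → 4-byte char #1 = F0 90 90 86.
Offset 4: leading byte 0xF0 = 11110000 → 4-byte char #2 = F0 9F 90 AE.
Offset 8: leading byte 0xF0 = 11110000 → 4-byte char #3 = F0 90 8C 97.
Offset 12: leading byte 0xF2 = 11110010 → 4-byte char #4 = F2 B7 BF 83.
Offset 16: leading byte 0xE2 = 11100010 → 3-byte char #5 = E2 89 8E.
Offset 19: leading byte 0x4A = 01001010 → 1-byte char #6 = 4A.
Offset 20: leading byte 0xF1 = 11110001 → 4-byte char #7 = F1 8C 9F 95.
Offset 24: leading byte 0xF3 = 11110011 → 4-byte char #8 = F3 B6 81 86.
Offset 28: leading byte 0xEA = 11101010 → 3-byte char #9 = EA 9E 83.
Leading byte 0xEA = 11101010 matches 1110xxxx → 3-byte sequence.
Byte 1: 0xEA = 11101010, payload 1010 (4 bits).
Byte 2: 0x9E = 10011110 (10xxxxxx ✓), payload 011110.
Byte 3: 0x83 = 10000011 (10xxxxxx ✓), payload 000011.
Concatenate: 1010011110000011 = 0xA783 (16 bits → U+A783).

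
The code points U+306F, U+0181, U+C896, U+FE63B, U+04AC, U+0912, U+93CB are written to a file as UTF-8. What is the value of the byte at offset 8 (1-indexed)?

1-indexed offset 8 is 0-indexed offset 7.
U+306F → 3-byte form E3 81 AF at offsets 0–2.
U+0181 → 2-byte form C6 81 at offsets 3–4.
U+C896 → 3-byte form EC A2 96 at offsets 5–7.
Offset 7 falls in char 3's range; it's byte 3 of EC A2 96 = 0x96.

0x96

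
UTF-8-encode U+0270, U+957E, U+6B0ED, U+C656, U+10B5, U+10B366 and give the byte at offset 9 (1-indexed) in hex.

0xAD

1-indexed offset 9 is 0-indexed offset 8.
U+0270 → 2-byte form C9 B0 at offsets 0–1.
U+957E → 3-byte form E9 95 BE at offsets 2–4.
U+6B0ED → 4-byte form F1 AB 83 AD at offsets 5–8.
Offset 8 falls in char 3's range; it's byte 4 of F1 AB 83 AD = 0xAD.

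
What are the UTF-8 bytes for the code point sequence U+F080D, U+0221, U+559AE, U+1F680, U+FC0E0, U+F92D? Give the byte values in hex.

F3 B0 A0 8D C8 A1 F1 95 A6 AE F0 9F 9A 80 F3 BC 83 A0 EF A4 AD

U+F080D: 4-byte form → F3 B0 A0 8D.
U+0221: 2-byte form → C8 A1.
U+559AE: 4-byte form → F1 95 A6 AE.
U+1F680: 4-byte form → F0 9F 9A 80.
U+FC0E0: 4-byte form → F3 BC 83 A0.
U+F92D: 3-byte form → EF A4 AD.
Concatenated (21 bytes): F3 B0 A0 8D C8 A1 F1 95 A6 AE F0 9F 9A 80 F3 BC 83 A0 EF A4 AD.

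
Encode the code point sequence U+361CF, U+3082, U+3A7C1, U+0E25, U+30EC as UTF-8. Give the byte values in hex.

F0 B6 87 8F E3 82 82 F0 BA 9F 81 E0 B8 A5 E3 83 AC

U+361CF: 4-byte form → F0 B6 87 8F.
U+3082: 3-byte form → E3 82 82.
U+3A7C1: 4-byte form → F0 BA 9F 81.
U+0E25: 3-byte form → E0 B8 A5.
U+30EC: 3-byte form → E3 83 AC.
Concatenated (17 bytes): F0 B6 87 8F E3 82 82 F0 BA 9F 81 E0 B8 A5 E3 83 AC.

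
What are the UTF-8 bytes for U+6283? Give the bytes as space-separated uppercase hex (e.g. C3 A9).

U+6283 = 0x6283 = 25219 decimal. In range U+0800–U+FFFF → 3-byte form: 1110xxxx 10xxxxxx 10xxxxxx.
Binary (16 bits): 0110001010000011.
Split 4+6+6: 0110 | 001010 | 000011.
Byte 1: 11100110 = 0xE6.
Byte 2: 10001010 = 0x8A.
Byte 3: 10000011 = 0x83.

E6 8A 83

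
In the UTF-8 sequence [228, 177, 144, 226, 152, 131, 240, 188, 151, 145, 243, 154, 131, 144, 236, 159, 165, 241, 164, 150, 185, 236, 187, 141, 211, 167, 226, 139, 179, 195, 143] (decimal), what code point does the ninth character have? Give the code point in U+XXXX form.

Offset 0: leading byte 0xE4 = 11100100 → 3-byte char #1 = E4 B1 90.
Offset 3: leading byte 0xE2 = 11100010 → 3-byte char #2 = E2 98 83.
Offset 6: leading byte 0xF0 = 11110000 → 4-byte char #3 = F0 BC 97 91.
Offset 10: leading byte 0xF3 = 11110011 → 4-byte char #4 = F3 9A 83 90.
Offset 14: leading byte 0xEC = 11101100 → 3-byte char #5 = EC 9F A5.
Offset 17: leading byte 0xF1 = 11110001 → 4-byte char #6 = F1 A4 96 B9.
Offset 21: leading byte 0xEC = 11101100 → 3-byte char #7 = EC BB 8D.
Offset 24: leading byte 0xD3 = 11010011 → 2-byte char #8 = D3 A7.
Offset 26: leading byte 0xE2 = 11100010 → 3-byte char #9 = E2 8B B3.
Leading byte 0xE2 = 11100010 matches 1110xxxx → 3-byte sequence.
Byte 1: 0xE2 = 11100010, payload 0010 (4 bits).
Byte 2: 0x8B = 10001011 (10xxxxxx ✓), payload 001011.
Byte 3: 0xB3 = 10110011 (10xxxxxx ✓), payload 110011.
Concatenate: 0010001011110011 = 0x22F3 (16 bits → U+22F3).

U+22F3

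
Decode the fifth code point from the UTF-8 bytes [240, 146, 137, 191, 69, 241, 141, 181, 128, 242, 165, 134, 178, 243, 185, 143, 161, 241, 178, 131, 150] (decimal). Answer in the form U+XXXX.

Offset 0: leading byte 0xF0 = 11110000 → 4-byte char #1 = F0 92 89 BF.
Offset 4: leading byte 0x45 = 01000101 → 1-byte char #2 = 45.
Offset 5: leading byte 0xF1 = 11110001 → 4-byte char #3 = F1 8D B5 80.
Offset 9: leading byte 0xF2 = 11110010 → 4-byte char #4 = F2 A5 86 B2.
Offset 13: leading byte 0xF3 = 11110011 → 4-byte char #5 = F3 B9 8F A1.
Leading byte 0xF3 = 11110011 matches 11110xxx → 4-byte sequence.
Byte 1: 0xF3 = 11110011, payload 011 (3 bits).
Byte 2: 0xB9 = 10111001 (10xxxxxx ✓), payload 111001.
Byte 3: 0x8F = 10001111 (10xxxxxx ✓), payload 001111.
Byte 4: 0xA1 = 10100001 (10xxxxxx ✓), payload 100001.
Concatenate: 011111001001111100001 = 0xF93E1 (21 bits → U+F93E1).

U+F93E1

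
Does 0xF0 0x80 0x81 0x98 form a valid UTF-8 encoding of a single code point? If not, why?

Leading byte 0xF0 = 11110000 → 4-byte form.
Continuation bytes all match 10xxxxxx. Payload decodes to 0x58.
But 0x58 < 0x10000, the minimum for a 4-byte sequence — this is an overlong encoding.

invalid (overlong encoding)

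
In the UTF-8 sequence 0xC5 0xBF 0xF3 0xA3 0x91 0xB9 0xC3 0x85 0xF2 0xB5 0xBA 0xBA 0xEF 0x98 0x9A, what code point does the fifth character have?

U+F61A

Offset 0: leading byte 0xC5 = 11000101 → 2-byte char #1 = C5 BF.
Offset 2: leading byte 0xF3 = 11110011 → 4-byte char #2 = F3 A3 91 B9.
Offset 6: leading byte 0xC3 = 11000011 → 2-byte char #3 = C3 85.
Offset 8: leading byte 0xF2 = 11110010 → 4-byte char #4 = F2 B5 BA BA.
Offset 12: leading byte 0xEF = 11101111 → 3-byte char #5 = EF 98 9A.
Leading byte 0xEF = 11101111 matches 1110xxxx → 3-byte sequence.
Byte 1: 0xEF = 11101111, payload 1111 (4 bits).
Byte 2: 0x98 = 10011000 (10xxxxxx ✓), payload 011000.
Byte 3: 0x9A = 10011010 (10xxxxxx ✓), payload 011010.
Concatenate: 1111011000011010 = 0xF61A (16 bits → U+F61A).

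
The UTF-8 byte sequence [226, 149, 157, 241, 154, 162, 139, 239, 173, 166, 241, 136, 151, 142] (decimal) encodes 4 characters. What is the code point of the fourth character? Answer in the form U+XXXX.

Offset 0: leading byte 0xE2 = 11100010 → 3-byte char #1 = E2 95 9D.
Offset 3: leading byte 0xF1 = 11110001 → 4-byte char #2 = F1 9A A2 8B.
Offset 7: leading byte 0xEF = 11101111 → 3-byte char #3 = EF AD A6.
Offset 10: leading byte 0xF1 = 11110001 → 4-byte char #4 = F1 88 97 8E.
Leading byte 0xF1 = 11110001 matches 11110xxx → 4-byte sequence.
Byte 1: 0xF1 = 11110001, payload 001 (3 bits).
Byte 2: 0x88 = 10001000 (10xxxxxx ✓), payload 001000.
Byte 3: 0x97 = 10010111 (10xxxxxx ✓), payload 010111.
Byte 4: 0x8E = 10001110 (10xxxxxx ✓), payload 001110.
Concatenate: 001001000010111001110 = 0x485CE (21 bits → U+485CE).

U+485CE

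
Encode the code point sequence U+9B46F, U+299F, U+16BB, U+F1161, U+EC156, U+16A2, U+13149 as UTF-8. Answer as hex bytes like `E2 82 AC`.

U+9B46F: 4-byte form → F2 9B 91 AF.
U+299F: 3-byte form → E2 A6 9F.
U+16BB: 3-byte form → E1 9A BB.
U+F1161: 4-byte form → F3 B1 85 A1.
U+EC156: 4-byte form → F3 AC 85 96.
U+16A2: 3-byte form → E1 9A A2.
U+13149: 4-byte form → F0 93 85 89.
Concatenated (25 bytes): F2 9B 91 AF E2 A6 9F E1 9A BB F3 B1 85 A1 F3 AC 85 96 E1 9A A2 F0 93 85 89.

F2 9B 91 AF E2 A6 9F E1 9A BB F3 B1 85 A1 F3 AC 85 96 E1 9A A2 F0 93 85 89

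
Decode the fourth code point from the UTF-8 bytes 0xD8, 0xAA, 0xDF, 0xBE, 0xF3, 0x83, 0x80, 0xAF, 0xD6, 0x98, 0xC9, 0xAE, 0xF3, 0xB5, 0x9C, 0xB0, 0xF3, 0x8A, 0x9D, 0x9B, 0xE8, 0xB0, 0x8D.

Offset 0: leading byte 0xD8 = 11011000 → 2-byte char #1 = D8 AA.
Offset 2: leading byte 0xDF = 11011111 → 2-byte char #2 = DF BE.
Offset 4: leading byte 0xF3 = 11110011 → 4-byte char #3 = F3 83 80 AF.
Offset 8: leading byte 0xD6 = 11010110 → 2-byte char #4 = D6 98.
Leading byte 0xD6 = 11010110 matches 110xxxxx → 2-byte sequence.
Byte 1: 0xD6 = 11010110, payload 10110 (5 bits).
Byte 2: 0x98 = 10011000 (10xxxxxx ✓), payload 011000.
Concatenate: 10110011000 = 0x598 (11 bits → U+0598).

U+0598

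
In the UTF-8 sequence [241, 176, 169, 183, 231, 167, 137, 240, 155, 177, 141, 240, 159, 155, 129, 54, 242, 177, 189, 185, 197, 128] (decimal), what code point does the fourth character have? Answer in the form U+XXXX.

Offset 0: leading byte 0xF1 = 11110001 → 4-byte char #1 = F1 B0 A9 B7.
Offset 4: leading byte 0xE7 = 11100111 → 3-byte char #2 = E7 A7 89.
Offset 7: leading byte 0xF0 = 11110000 → 4-byte char #3 = F0 9B B1 8D.
Offset 11: leading byte 0xF0 = 11110000 → 4-byte char #4 = F0 9F 9B 81.
Leading byte 0xF0 = 11110000 matches 11110xxx → 4-byte sequence.
Byte 1: 0xF0 = 11110000, payload 000 (3 bits).
Byte 2: 0x9F = 10011111 (10xxxxxx ✓), payload 011111.
Byte 3: 0x9B = 10011011 (10xxxxxx ✓), payload 011011.
Byte 4: 0x81 = 10000001 (10xxxxxx ✓), payload 000001.
Concatenate: 000011111011011000001 = 0x1F6C1 (21 bits → U+1F6C1).

U+1F6C1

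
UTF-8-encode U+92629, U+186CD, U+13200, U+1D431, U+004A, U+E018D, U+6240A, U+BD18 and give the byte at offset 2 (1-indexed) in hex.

0x92

1-indexed offset 2 is 0-indexed offset 1.
U+92629 → 4-byte form F2 92 98 A9 at offsets 0–3.
Offset 1 falls in char 1's range; it's byte 2 of F2 92 98 A9 = 0x92.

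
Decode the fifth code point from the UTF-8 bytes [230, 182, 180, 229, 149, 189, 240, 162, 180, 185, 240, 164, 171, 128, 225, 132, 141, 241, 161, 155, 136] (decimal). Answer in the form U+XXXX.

Offset 0: leading byte 0xE6 = 11100110 → 3-byte char #1 = E6 B6 B4.
Offset 3: leading byte 0xE5 = 11100101 → 3-byte char #2 = E5 95 BD.
Offset 6: leading byte 0xF0 = 11110000 → 4-byte char #3 = F0 A2 B4 B9.
Offset 10: leading byte 0xF0 = 11110000 → 4-byte char #4 = F0 A4 AB 80.
Offset 14: leading byte 0xE1 = 11100001 → 3-byte char #5 = E1 84 8D.
Leading byte 0xE1 = 11100001 matches 1110xxxx → 3-byte sequence.
Byte 1: 0xE1 = 11100001, payload 0001 (4 bits).
Byte 2: 0x84 = 10000100 (10xxxxxx ✓), payload 000100.
Byte 3: 0x8D = 10001101 (10xxxxxx ✓), payload 001101.
Concatenate: 0001000100001101 = 0x110D (16 bits → U+110D).

U+110D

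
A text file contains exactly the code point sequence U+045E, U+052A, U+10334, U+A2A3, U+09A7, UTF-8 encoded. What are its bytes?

D1 9E D4 AA F0 90 8C B4 EA 8A A3 E0 A6 A7

U+045E: 2-byte form → D1 9E.
U+052A: 2-byte form → D4 AA.
U+10334: 4-byte form → F0 90 8C B4.
U+A2A3: 3-byte form → EA 8A A3.
U+09A7: 3-byte form → E0 A6 A7.
Concatenated (14 bytes): D1 9E D4 AA F0 90 8C B4 EA 8A A3 E0 A6 A7.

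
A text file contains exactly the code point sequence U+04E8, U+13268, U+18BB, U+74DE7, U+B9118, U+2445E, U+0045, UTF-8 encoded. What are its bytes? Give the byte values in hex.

U+04E8: 2-byte form → D3 A8.
U+13268: 4-byte form → F0 93 89 A8.
U+18BB: 3-byte form → E1 A2 BB.
U+74DE7: 4-byte form → F1 B4 B7 A7.
U+B9118: 4-byte form → F2 B9 84 98.
U+2445E: 4-byte form → F0 A4 91 9E.
U+0045: 1-byte form → 45.
Concatenated (22 bytes): D3 A8 F0 93 89 A8 E1 A2 BB F1 B4 B7 A7 F2 B9 84 98 F0 A4 91 9E 45.

D3 A8 F0 93 89 A8 E1 A2 BB F1 B4 B7 A7 F2 B9 84 98 F0 A4 91 9E 45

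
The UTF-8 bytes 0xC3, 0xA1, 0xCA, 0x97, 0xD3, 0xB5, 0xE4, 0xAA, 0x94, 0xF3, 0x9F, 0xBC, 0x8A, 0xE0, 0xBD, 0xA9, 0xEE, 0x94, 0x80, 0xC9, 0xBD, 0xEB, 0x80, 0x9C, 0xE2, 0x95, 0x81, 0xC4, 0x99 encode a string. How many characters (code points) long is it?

Byte at offset 0: 0xC3 = 11000011 → 2-byte char (#1). Advance 2.
Byte at offset 2: 0xCA = 11001010 → 2-byte char (#2). Advance 2.
Byte at offset 4: 0xD3 = 11010011 → 2-byte char (#3). Advance 2.
Byte at offset 6: 0xE4 = 11100100 → 3-byte char (#4). Advance 3.
Byte at offset 9: 0xF3 = 11110011 → 4-byte char (#5). Advance 4.
Byte at offset 13: 0xE0 = 11100000 → 3-byte char (#6). Advance 3.
Byte at offset 16: 0xEE = 11101110 → 3-byte char (#7). Advance 3.
Byte at offset 19: 0xC9 = 11001001 → 2-byte char (#8). Advance 2.
Byte at offset 21: 0xEB = 11101011 → 3-byte char (#9). Advance 3.
Byte at offset 24: 0xE2 = 11100010 → 3-byte char (#10). Advance 3.
Byte at offset 27: 0xC4 = 11000100 → 2-byte char (#11). Advance 2.
Reached end at offset 29 after 11 code points.

11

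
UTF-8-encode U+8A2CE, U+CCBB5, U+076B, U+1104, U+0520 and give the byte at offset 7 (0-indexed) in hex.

0xB5

U+8A2CE → 4-byte form F2 8A 8B 8E at offsets 0–3.
U+CCBB5 → 4-byte form F3 8C AE B5 at offsets 4–7.
Offset 7 falls in char 2's range; it's byte 4 of F3 8C AE B5 = 0xB5.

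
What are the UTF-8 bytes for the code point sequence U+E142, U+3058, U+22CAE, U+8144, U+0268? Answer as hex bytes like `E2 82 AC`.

U+E142: 3-byte form → EE 85 82.
U+3058: 3-byte form → E3 81 98.
U+22CAE: 4-byte form → F0 A2 B2 AE.
U+8144: 3-byte form → E8 85 84.
U+0268: 2-byte form → C9 A8.
Concatenated (15 bytes): EE 85 82 E3 81 98 F0 A2 B2 AE E8 85 84 C9 A8.

EE 85 82 E3 81 98 F0 A2 B2 AE E8 85 84 C9 A8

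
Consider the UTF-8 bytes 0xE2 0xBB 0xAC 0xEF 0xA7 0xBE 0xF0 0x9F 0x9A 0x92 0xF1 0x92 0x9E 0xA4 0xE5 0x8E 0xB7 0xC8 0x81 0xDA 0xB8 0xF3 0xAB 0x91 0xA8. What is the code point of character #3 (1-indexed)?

Offset 0: leading byte 0xE2 = 11100010 → 3-byte char #1 = E2 BB AC.
Offset 3: leading byte 0xEF = 11101111 → 3-byte char #2 = EF A7 BE.
Offset 6: leading byte 0xF0 = 11110000 → 4-byte char #3 = F0 9F 9A 92.
Leading byte 0xF0 = 11110000 matches 11110xxx → 4-byte sequence.
Byte 1: 0xF0 = 11110000, payload 000 (3 bits).
Byte 2: 0x9F = 10011111 (10xxxxxx ✓), payload 011111.
Byte 3: 0x9A = 10011010 (10xxxxxx ✓), payload 011010.
Byte 4: 0x92 = 10010010 (10xxxxxx ✓), payload 010010.
Concatenate: 000011111011010010010 = 0x1F692 (21 bits → U+1F692).

U+1F692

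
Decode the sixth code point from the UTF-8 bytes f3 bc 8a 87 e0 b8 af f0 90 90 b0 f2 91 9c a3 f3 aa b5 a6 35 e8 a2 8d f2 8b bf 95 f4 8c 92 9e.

Offset 0: leading byte 0xF3 = 11110011 → 4-byte char #1 = F3 BC 8A 87.
Offset 4: leading byte 0xE0 = 11100000 → 3-byte char #2 = E0 B8 AF.
Offset 7: leading byte 0xF0 = 11110000 → 4-byte char #3 = F0 90 90 B0.
Offset 11: leading byte 0xF2 = 11110010 → 4-byte char #4 = F2 91 9C A3.
Offset 15: leading byte 0xF3 = 11110011 → 4-byte char #5 = F3 AA B5 A6.
Offset 19: leading byte 0x35 = 00110101 → 1-byte char #6 = 35.
Leading byte 0x35 = 00110101 matches 0xxxxxxx → 1-byte sequence.
Byte 1: 0x35 = 00110101, payload 0110101 (7 bits).
Concatenate: 0110101 = 0x35 (7 bits → U+0035).

U+0035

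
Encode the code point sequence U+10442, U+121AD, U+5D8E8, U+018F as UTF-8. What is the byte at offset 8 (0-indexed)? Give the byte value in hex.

U+10442 → 4-byte form F0 90 91 82 at offsets 0–3.
U+121AD → 4-byte form F0 92 86 AD at offsets 4–7.
U+5D8E8 → 4-byte form F1 9D A3 A8 at offsets 8–11.
Offset 8 falls in char 3's range; it's byte 1 of F1 9D A3 A8 = 0xF1.

0xF1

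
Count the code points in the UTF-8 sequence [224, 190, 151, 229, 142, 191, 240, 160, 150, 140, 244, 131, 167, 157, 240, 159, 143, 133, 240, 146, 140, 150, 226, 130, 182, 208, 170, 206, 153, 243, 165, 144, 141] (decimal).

Byte at offset 0: 0xE0 = 11100000 → 3-byte char (#1). Advance 3.
Byte at offset 3: 0xE5 = 11100101 → 3-byte char (#2). Advance 3.
Byte at offset 6: 0xF0 = 11110000 → 4-byte char (#3). Advance 4.
Byte at offset 10: 0xF4 = 11110100 → 4-byte char (#4). Advance 4.
Byte at offset 14: 0xF0 = 11110000 → 4-byte char (#5). Advance 4.
Byte at offset 18: 0xF0 = 11110000 → 4-byte char (#6). Advance 4.
Byte at offset 22: 0xE2 = 11100010 → 3-byte char (#7). Advance 3.
Byte at offset 25: 0xD0 = 11010000 → 2-byte char (#8). Advance 2.
Byte at offset 27: 0xCE = 11001110 → 2-byte char (#9). Advance 2.
Byte at offset 29: 0xF3 = 11110011 → 4-byte char (#10). Advance 4.
Reached end at offset 33 after 10 code points.

10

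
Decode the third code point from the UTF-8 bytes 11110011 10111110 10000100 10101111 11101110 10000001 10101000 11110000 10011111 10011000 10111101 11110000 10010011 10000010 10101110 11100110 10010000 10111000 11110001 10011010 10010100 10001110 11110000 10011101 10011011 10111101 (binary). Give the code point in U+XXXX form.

Offset 0: leading byte 0xF3 = 11110011 → 4-byte char #1 = F3 BE 84 AF.
Offset 4: leading byte 0xEE = 11101110 → 3-byte char #2 = EE 81 A8.
Offset 7: leading byte 0xF0 = 11110000 → 4-byte char #3 = F0 9F 98 BD.
Leading byte 0xF0 = 11110000 matches 11110xxx → 4-byte sequence.
Byte 1: 0xF0 = 11110000, payload 000 (3 bits).
Byte 2: 0x9F = 10011111 (10xxxxxx ✓), payload 011111.
Byte 3: 0x98 = 10011000 (10xxxxxx ✓), payload 011000.
Byte 4: 0xBD = 10111101 (10xxxxxx ✓), payload 111101.
Concatenate: 000011111011000111101 = 0x1F63D (21 bits → U+1F63D).

U+1F63D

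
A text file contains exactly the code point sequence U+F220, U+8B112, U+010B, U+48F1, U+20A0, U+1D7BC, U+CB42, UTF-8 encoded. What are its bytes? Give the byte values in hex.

EF 88 A0 F2 8B 84 92 C4 8B E4 A3 B1 E2 82 A0 F0 9D 9E BC EC AD 82

U+F220: 3-byte form → EF 88 A0.
U+8B112: 4-byte form → F2 8B 84 92.
U+010B: 2-byte form → C4 8B.
U+48F1: 3-byte form → E4 A3 B1.
U+20A0: 3-byte form → E2 82 A0.
U+1D7BC: 4-byte form → F0 9D 9E BC.
U+CB42: 3-byte form → EC AD 82.
Concatenated (22 bytes): EF 88 A0 F2 8B 84 92 C4 8B E4 A3 B1 E2 82 A0 F0 9D 9E BC EC AD 82.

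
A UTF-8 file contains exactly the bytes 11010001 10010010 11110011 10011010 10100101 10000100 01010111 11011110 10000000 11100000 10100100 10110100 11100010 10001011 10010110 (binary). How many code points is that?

6

Byte at offset 0: 0xD1 = 11010001 → 2-byte char (#1). Advance 2.
Byte at offset 2: 0xF3 = 11110011 → 4-byte char (#2). Advance 4.
Byte at offset 6: 0x57 = 01010111 → 1-byte char (#3). Advance 1.
Byte at offset 7: 0xDE = 11011110 → 2-byte char (#4). Advance 2.
Byte at offset 9: 0xE0 = 11100000 → 3-byte char (#5). Advance 3.
Byte at offset 12: 0xE2 = 11100010 → 3-byte char (#6). Advance 3.
Reached end at offset 15 after 6 code points.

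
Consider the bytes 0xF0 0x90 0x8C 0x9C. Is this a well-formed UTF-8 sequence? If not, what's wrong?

valid

Leading byte 0xF0 = 11110000 → 4-byte form.
Continuation bytes 0x90=10010000, 0x8C=10001100, 0x9C=10011100 all match 10xxxxxx.
Decoded value 0x1031C is ≥ 0x10000 (shortest form) and not a surrogate.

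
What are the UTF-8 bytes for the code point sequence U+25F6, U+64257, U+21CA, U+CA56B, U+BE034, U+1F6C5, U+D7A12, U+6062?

U+25F6: 3-byte form → E2 97 B6.
U+64257: 4-byte form → F1 A4 89 97.
U+21CA: 3-byte form → E2 87 8A.
U+CA56B: 4-byte form → F3 8A 95 AB.
U+BE034: 4-byte form → F2 BE 80 B4.
U+1F6C5: 4-byte form → F0 9F 9B 85.
U+D7A12: 4-byte form → F3 97 A8 92.
U+6062: 3-byte form → E6 81 A2.
Concatenated (29 bytes): E2 97 B6 F1 A4 89 97 E2 87 8A F3 8A 95 AB F2 BE 80 B4 F0 9F 9B 85 F3 97 A8 92 E6 81 A2.

E2 97 B6 F1 A4 89 97 E2 87 8A F3 8A 95 AB F2 BE 80 B4 F0 9F 9B 85 F3 97 A8 92 E6 81 A2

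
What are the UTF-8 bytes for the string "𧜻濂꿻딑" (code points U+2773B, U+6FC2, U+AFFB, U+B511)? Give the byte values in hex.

F0 A7 9C BB E6 BF 82 EA BF BB EB 94 91

U+2773B: 4-byte form → F0 A7 9C BB.
U+6FC2: 3-byte form → E6 BF 82.
U+AFFB: 3-byte form → EA BF BB.
U+B511: 3-byte form → EB 94 91.
Concatenated (13 bytes): F0 A7 9C BB E6 BF 82 EA BF BB EB 94 91.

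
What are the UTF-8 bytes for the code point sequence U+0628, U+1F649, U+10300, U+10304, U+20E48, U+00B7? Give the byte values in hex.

U+0628: 2-byte form → D8 A8.
U+1F649: 4-byte form → F0 9F 99 89.
U+10300: 4-byte form → F0 90 8C 80.
U+10304: 4-byte form → F0 90 8C 84.
U+20E48: 4-byte form → F0 A0 B9 88.
U+00B7: 2-byte form → C2 B7.
Concatenated (20 bytes): D8 A8 F0 9F 99 89 F0 90 8C 80 F0 90 8C 84 F0 A0 B9 88 C2 B7.

D8 A8 F0 9F 99 89 F0 90 8C 80 F0 90 8C 84 F0 A0 B9 88 C2 B7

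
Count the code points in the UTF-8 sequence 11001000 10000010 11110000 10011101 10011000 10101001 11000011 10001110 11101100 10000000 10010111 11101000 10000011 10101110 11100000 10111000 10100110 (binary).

6

Byte at offset 0: 0xC8 = 11001000 → 2-byte char (#1). Advance 2.
Byte at offset 2: 0xF0 = 11110000 → 4-byte char (#2). Advance 4.
Byte at offset 6: 0xC3 = 11000011 → 2-byte char (#3). Advance 2.
Byte at offset 8: 0xEC = 11101100 → 3-byte char (#4). Advance 3.
Byte at offset 11: 0xE8 = 11101000 → 3-byte char (#5). Advance 3.
Byte at offset 14: 0xE0 = 11100000 → 3-byte char (#6). Advance 3.
Reached end at offset 17 after 6 code points.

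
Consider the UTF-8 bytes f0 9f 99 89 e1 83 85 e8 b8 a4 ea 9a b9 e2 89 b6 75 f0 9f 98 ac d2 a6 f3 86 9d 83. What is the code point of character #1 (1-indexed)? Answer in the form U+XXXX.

Offset 0: leading byte 0xF0 = 11110000 → 4-byte char #1 = F0 9F 99 89.
Leading byte 0xF0 = 11110000 matches 11110xxx → 4-byte sequence.
Byte 1: 0xF0 = 11110000, payload 000 (3 bits).
Byte 2: 0x9F = 10011111 (10xxxxxx ✓), payload 011111.
Byte 3: 0x99 = 10011001 (10xxxxxx ✓), payload 011001.
Byte 4: 0x89 = 10001001 (10xxxxxx ✓), payload 001001.
Concatenate: 000011111011001001001 = 0x1F649 (21 bits → U+1F649).

U+1F649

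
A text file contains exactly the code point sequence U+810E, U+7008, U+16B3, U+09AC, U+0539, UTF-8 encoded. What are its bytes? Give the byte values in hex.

U+810E: 3-byte form → E8 84 8E.
U+7008: 3-byte form → E7 80 88.
U+16B3: 3-byte form → E1 9A B3.
U+09AC: 3-byte form → E0 A6 AC.
U+0539: 2-byte form → D4 B9.
Concatenated (14 bytes): E8 84 8E E7 80 88 E1 9A B3 E0 A6 AC D4 B9.

E8 84 8E E7 80 88 E1 9A B3 E0 A6 AC D4 B9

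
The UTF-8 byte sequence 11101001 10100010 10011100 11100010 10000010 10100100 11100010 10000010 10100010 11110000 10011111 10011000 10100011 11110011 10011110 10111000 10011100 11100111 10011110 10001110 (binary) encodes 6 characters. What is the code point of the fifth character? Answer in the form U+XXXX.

Offset 0: leading byte 0xE9 = 11101001 → 3-byte char #1 = E9 A2 9C.
Offset 3: leading byte 0xE2 = 11100010 → 3-byte char #2 = E2 82 A4.
Offset 6: leading byte 0xE2 = 11100010 → 3-byte char #3 = E2 82 A2.
Offset 9: leading byte 0xF0 = 11110000 → 4-byte char #4 = F0 9F 98 A3.
Offset 13: leading byte 0xF3 = 11110011 → 4-byte char #5 = F3 9E B8 9C.
Leading byte 0xF3 = 11110011 matches 11110xxx → 4-byte sequence.
Byte 1: 0xF3 = 11110011, payload 011 (3 bits).
Byte 2: 0x9E = 10011110 (10xxxxxx ✓), payload 011110.
Byte 3: 0xB8 = 10111000 (10xxxxxx ✓), payload 111000.
Byte 4: 0x9C = 10011100 (10xxxxxx ✓), payload 011100.
Concatenate: 011011110111000011100 = 0xDEE1C (21 bits → U+DEE1C).

U+DEE1C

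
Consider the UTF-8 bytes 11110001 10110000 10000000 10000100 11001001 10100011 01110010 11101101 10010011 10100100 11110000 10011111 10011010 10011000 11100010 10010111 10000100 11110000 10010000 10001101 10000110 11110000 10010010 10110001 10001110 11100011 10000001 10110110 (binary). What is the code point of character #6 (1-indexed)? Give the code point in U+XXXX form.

Offset 0: leading byte 0xF1 = 11110001 → 4-byte char #1 = F1 B0 80 84.
Offset 4: leading byte 0xC9 = 11001001 → 2-byte char #2 = C9 A3.
Offset 6: leading byte 0x72 = 01110010 → 1-byte char #3 = 72.
Offset 7: leading byte 0xED = 11101101 → 3-byte char #4 = ED 93 A4.
Offset 10: leading byte 0xF0 = 11110000 → 4-byte char #5 = F0 9F 9A 98.
Offset 14: leading byte 0xE2 = 11100010 → 3-byte char #6 = E2 97 84.
Leading byte 0xE2 = 11100010 matches 1110xxxx → 3-byte sequence.
Byte 1: 0xE2 = 11100010, payload 0010 (4 bits).
Byte 2: 0x97 = 10010111 (10xxxxxx ✓), payload 010111.
Byte 3: 0x84 = 10000100 (10xxxxxx ✓), payload 000100.
Concatenate: 0010010111000100 = 0x25C4 (16 bits → U+25C4).

U+25C4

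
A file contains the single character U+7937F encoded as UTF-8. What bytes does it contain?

F1 B9 8D BF

U+7937F = 0x7937F = 496511 decimal. In range U+10000–U+10FFFF → 4-byte form: 11110xxx 10xxxxxx 10xxxxxx 10xxxxxx.
Binary (21 bits): 001111001001101111111.
Split 3+6+6+6: 001 | 111001 | 001101 | 111111.
Byte 1: 11110001 = 0xF1.
Byte 2: 10111001 = 0xB9.
Byte 3: 10001101 = 0x8D.
Byte 4: 10111111 = 0xBF.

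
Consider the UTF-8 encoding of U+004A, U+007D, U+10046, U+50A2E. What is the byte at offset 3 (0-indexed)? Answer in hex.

U+004A → 1-byte form 4A at offsets 0–0.
U+007D → 1-byte form 7D at offsets 1–1.
U+10046 → 4-byte form F0 90 81 86 at offsets 2–5.
Offset 3 falls in char 3's range; it's byte 2 of F0 90 81 86 = 0x90.

0x90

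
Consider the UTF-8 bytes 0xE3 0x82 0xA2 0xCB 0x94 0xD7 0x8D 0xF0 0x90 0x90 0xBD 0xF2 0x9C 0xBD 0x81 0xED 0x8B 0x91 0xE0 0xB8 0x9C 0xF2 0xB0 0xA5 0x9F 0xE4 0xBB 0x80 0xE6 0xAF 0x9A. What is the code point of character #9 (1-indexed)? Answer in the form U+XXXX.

Offset 0: leading byte 0xE3 = 11100011 → 3-byte char #1 = E3 82 A2.
Offset 3: leading byte 0xCB = 11001011 → 2-byte char #2 = CB 94.
Offset 5: leading byte 0xD7 = 11010111 → 2-byte char #3 = D7 8D.
Offset 7: leading byte 0xF0 = 11110000 → 4-byte char #4 = F0 90 90 BD.
Offset 11: leading byte 0xF2 = 11110010 → 4-byte char #5 = F2 9C BD 81.
Offset 15: leading byte 0xED = 11101101 → 3-byte char #6 = ED 8B 91.
Offset 18: leading byte 0xE0 = 11100000 → 3-byte char #7 = E0 B8 9C.
Offset 21: leading byte 0xF2 = 11110010 → 4-byte char #8 = F2 B0 A5 9F.
Offset 25: leading byte 0xE4 = 11100100 → 3-byte char #9 = E4 BB 80.
Leading byte 0xE4 = 11100100 matches 1110xxxx → 3-byte sequence.
Byte 1: 0xE4 = 11100100, payload 0100 (4 bits).
Byte 2: 0xBB = 10111011 (10xxxxxx ✓), payload 111011.
Byte 3: 0x80 = 10000000 (10xxxxxx ✓), payload 000000.
Concatenate: 0100111011000000 = 0x4EC0 (16 bits → U+4EC0).

U+4EC0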